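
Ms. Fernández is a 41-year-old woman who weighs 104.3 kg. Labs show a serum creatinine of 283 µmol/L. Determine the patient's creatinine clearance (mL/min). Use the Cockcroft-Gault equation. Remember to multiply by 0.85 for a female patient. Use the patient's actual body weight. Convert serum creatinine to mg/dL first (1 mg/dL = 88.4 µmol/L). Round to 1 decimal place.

38.1 mL/min

SCr = 283 / 88.4 = 3.201 mg/dL
CrCl = (140 − 41) × 104.3 / (72 × 3.201) × 0.85 = 10325.7 / 230.47 × 0.85 ≈ 38.1 mL/min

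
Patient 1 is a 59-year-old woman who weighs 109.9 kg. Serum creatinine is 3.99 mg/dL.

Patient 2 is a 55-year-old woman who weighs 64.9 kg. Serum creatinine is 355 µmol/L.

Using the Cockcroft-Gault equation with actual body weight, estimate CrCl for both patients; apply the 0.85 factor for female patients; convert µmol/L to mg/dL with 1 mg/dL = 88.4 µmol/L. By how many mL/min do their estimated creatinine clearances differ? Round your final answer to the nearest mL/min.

Patient 1: CrCl = (140 − 59) × 109.9 / (72 × 3.99) × 0.85 = 8901.9 / 287.28 × 0.85 ≈ 26.3 mL/min
Patient 2: SCr = 355 / 88.4 = 4.016 mg/dL
Patient 2: CrCl = (140 − 55) × 64.9 / (72 × 4.016) × 0.85 = 5516.5 / 289.15 × 0.85 ≈ 16.2 mL/min
|26.3 − 16.2| = 10.1 mL/min

10 mL/min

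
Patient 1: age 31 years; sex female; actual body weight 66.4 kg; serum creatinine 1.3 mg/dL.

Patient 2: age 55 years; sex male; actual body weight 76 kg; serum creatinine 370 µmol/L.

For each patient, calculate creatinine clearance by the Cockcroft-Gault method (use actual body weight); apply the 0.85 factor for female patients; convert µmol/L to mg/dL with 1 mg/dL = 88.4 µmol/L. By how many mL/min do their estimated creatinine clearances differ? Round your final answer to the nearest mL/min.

44 mL/min

Patient 1: CrCl = (140 − 31) × 66.4 / (72 × 1.3) × 0.85 = 7237.6 / 93.60 × 0.85 ≈ 65.7 mL/min
Patient 2: SCr = 370 / 88.4 = 4.186 mg/dL
Patient 2: CrCl = (140 − 55) × 76 / (72 × 4.186) = 6460.0 / 301.39 ≈ 21.4 mL/min
|65.7 − 21.4| = 44.3 mL/min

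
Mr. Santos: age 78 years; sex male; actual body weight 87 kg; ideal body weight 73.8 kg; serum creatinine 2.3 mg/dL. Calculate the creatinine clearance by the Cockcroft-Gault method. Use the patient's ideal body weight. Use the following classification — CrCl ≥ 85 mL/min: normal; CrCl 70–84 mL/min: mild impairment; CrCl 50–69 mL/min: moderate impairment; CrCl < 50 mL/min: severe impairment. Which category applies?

severe impairment

CrCl = (140 − 78) × 73.8 / (72 × 2.3) = 4575.6 / 165.60 ≈ 27.6 mL/min
28 mL/min falls in the 'severe impairment' range.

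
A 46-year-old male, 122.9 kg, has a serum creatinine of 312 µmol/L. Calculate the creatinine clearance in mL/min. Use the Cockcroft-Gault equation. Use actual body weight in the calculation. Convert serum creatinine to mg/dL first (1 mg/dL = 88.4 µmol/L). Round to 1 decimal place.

SCr = 312 / 88.4 = 3.529 mg/dL
CrCl = (140 − 46) × 122.9 / (72 × 3.529) = 11552.6 / 254.09 ≈ 45.5 mL/min

45.5 mL/min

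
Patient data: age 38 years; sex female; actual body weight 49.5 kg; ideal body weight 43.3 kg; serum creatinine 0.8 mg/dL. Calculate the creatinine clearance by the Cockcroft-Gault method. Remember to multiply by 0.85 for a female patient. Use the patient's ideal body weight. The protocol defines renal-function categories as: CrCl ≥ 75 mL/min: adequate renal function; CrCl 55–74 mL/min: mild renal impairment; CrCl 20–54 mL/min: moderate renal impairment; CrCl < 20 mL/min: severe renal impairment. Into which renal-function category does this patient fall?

mild renal impairment

CrCl = (140 − 38) × 43.3 / (72 × 0.8) × 0.85 = 4416.6 / 57.60 × 0.85 ≈ 65.2 mL/min
65 mL/min falls in the 'mild renal impairment' range.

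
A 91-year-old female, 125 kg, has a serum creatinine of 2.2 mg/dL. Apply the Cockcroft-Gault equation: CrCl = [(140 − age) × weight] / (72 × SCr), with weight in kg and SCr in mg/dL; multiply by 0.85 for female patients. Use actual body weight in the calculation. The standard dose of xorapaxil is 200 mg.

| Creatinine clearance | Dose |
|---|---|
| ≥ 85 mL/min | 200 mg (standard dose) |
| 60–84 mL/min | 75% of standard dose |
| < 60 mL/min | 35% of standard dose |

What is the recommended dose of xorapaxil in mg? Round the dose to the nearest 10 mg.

CrCl = (140 − 91) × 125 / (72 × 2.2) × 0.85 = 6125.0 / 158.40 × 0.85 ≈ 32.9 mL/min
CrCl ≈ 33 mL/min → bracket < 60 mL/min.
35% of 200 mg = 70 mg

70 mg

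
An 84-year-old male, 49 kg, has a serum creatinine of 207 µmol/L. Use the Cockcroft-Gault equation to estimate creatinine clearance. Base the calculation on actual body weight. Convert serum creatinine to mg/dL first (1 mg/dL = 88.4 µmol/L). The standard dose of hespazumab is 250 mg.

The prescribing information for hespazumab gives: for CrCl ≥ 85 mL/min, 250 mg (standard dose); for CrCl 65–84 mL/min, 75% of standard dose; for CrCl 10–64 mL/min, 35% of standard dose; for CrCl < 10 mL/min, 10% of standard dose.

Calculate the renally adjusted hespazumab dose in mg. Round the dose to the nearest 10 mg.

SCr = 207 / 88.4 = 2.342 mg/dL
CrCl = (140 − 84) × 49 / (72 × 2.342) = 2744.0 / 168.62 ≈ 16.3 mL/min
CrCl ≈ 16 mL/min → bracket 10–64 mL/min.
35% of 250 mg = 87.5 mg → 90 mg

90 mg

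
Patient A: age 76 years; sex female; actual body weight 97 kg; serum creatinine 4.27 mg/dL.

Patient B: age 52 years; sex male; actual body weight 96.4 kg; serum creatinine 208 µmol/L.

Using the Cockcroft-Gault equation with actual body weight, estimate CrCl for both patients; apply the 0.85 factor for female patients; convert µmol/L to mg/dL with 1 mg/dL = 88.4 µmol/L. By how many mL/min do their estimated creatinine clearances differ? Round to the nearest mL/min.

Patient A: CrCl = (140 − 76) × 97 / (72 × 4.27) × 0.85 = 6208.0 / 307.44 × 0.85 ≈ 17.2 mL/min
Patient B: SCr = 208 / 88.4 = 2.353 mg/dL
Patient B: CrCl = (140 − 52) × 96.4 / (72 × 2.353) = 8483.2 / 169.42 ≈ 50.1 mL/min
|17.2 − 50.1| = 32.9 mL/min

33 mL/min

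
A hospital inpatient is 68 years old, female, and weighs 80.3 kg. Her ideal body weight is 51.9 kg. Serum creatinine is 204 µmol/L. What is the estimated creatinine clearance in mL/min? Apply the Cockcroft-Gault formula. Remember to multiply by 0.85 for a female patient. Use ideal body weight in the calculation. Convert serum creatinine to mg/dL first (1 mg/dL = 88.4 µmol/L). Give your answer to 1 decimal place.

SCr = 204 / 88.4 = 2.308 mg/dL
CrCl = (140 − 68) × 51.9 / (72 × 2.308) × 0.85 = 3736.8 / 166.18 × 0.85 ≈ 19.1 mL/min

19.1 mL/min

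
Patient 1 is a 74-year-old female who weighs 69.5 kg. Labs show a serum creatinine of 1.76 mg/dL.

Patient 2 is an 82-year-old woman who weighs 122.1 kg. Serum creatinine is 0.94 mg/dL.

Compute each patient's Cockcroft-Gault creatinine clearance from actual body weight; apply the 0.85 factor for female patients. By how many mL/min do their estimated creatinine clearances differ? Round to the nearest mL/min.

58 mL/min

Patient 1: CrCl = (140 − 74) × 69.5 / (72 × 1.76) × 0.85 = 4587.0 / 126.72 × 0.85 ≈ 30.8 mL/min
Patient 2: CrCl = (140 − 82) × 122.1 / (72 × 0.94) × 0.85 = 7081.8 / 67.68 × 0.85 ≈ 88.9 mL/min
|30.8 − 88.9| = 58.1 mL/min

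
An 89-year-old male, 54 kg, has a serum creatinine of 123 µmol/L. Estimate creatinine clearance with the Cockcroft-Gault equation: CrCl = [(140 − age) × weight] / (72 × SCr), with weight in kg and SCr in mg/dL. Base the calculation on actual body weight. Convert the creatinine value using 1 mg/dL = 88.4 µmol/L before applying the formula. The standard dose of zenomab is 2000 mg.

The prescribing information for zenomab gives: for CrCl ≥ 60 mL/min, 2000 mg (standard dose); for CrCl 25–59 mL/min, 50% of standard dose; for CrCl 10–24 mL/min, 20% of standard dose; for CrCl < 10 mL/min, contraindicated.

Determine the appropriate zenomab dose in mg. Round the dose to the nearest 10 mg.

SCr = 123 / 88.4 = 1.391 mg/dL
CrCl = (140 − 89) × 54 / (72 × 1.391) = 2754.0 / 100.15 ≈ 27.5 mL/min
CrCl ≈ 27 mL/min → bracket 25–59 mL/min.
50% of 2000 mg = 1000 mg

1000 mg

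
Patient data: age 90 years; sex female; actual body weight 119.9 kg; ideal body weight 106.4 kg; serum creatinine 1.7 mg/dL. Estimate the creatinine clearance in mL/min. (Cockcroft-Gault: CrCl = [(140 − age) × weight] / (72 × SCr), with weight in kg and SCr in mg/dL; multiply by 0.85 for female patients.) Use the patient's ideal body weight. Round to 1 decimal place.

CrCl = (140 − 90) × 106.4 / (72 × 1.7) × 0.85 = 5320.0 / 122.40 × 0.85 ≈ 36.9 mL/min

36.9 mL/min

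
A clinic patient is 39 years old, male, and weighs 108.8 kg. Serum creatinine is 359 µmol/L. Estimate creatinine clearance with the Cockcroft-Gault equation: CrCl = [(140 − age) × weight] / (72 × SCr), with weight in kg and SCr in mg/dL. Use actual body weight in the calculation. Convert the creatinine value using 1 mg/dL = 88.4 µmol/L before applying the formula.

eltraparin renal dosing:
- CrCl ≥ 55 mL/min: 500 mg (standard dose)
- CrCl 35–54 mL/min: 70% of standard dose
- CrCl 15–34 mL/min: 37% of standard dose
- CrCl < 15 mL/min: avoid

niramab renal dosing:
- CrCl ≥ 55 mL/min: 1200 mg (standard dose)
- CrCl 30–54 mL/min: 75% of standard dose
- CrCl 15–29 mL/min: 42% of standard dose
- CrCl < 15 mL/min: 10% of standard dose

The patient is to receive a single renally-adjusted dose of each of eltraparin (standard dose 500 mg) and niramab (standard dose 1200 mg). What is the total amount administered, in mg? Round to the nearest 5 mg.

SCr = 359 / 88.4 = 4.061 mg/dL
CrCl = (140 − 39) × 108.8 / (72 × 4.061) = 10988.8 / 292.39 ≈ 37.6 mL/min
CrCl ≈ 38 mL/min.
eltraparin: 35–54 mL/min → 70% of 500 mg = 350 mg.
niramab: 30–54 mL/min → 75% of 1200 mg = 900 mg.
Total = 350 + 900 = 1250 mg.

1250 mg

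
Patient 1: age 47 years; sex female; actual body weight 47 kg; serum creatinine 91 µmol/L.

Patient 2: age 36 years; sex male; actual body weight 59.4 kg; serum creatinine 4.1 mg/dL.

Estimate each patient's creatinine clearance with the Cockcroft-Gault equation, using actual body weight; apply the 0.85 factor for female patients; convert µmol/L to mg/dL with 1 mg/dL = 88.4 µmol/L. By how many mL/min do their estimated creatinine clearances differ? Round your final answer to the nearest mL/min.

Patient 1: SCr = 91 / 88.4 = 1.029 mg/dL
Patient 1: CrCl = (140 − 47) × 47 / (72 × 1.029) × 0.85 = 4371.0 / 74.09 × 0.85 ≈ 50.1 mL/min
Patient 2: CrCl = (140 − 36) × 59.4 / (72 × 4.1) = 6177.6 / 295.20 ≈ 20.9 mL/min
|50.1 − 20.9| = 29.2 mL/min

29 mL/min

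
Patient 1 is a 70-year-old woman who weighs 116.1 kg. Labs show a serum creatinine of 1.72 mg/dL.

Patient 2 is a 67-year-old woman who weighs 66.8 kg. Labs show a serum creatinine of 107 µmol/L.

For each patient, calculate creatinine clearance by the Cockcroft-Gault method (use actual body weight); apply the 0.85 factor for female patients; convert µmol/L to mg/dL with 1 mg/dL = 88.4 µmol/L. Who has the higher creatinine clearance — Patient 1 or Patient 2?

Patient 1

Patient 1: CrCl = (140 − 70) × 116.1 / (72 × 1.72) × 0.85 = 8127.0 / 123.84 × 0.85 ≈ 55.8 mL/min
Patient 2: SCr = 107 / 88.4 = 1.21 mg/dL
Patient 2: CrCl = (140 − 67) × 66.8 / (72 × 1.21) × 0.85 = 4876.4 / 87.12 × 0.85 ≈ 47.6 mL/min
55.8 vs 47.6 mL/min → Patient 1 is higher.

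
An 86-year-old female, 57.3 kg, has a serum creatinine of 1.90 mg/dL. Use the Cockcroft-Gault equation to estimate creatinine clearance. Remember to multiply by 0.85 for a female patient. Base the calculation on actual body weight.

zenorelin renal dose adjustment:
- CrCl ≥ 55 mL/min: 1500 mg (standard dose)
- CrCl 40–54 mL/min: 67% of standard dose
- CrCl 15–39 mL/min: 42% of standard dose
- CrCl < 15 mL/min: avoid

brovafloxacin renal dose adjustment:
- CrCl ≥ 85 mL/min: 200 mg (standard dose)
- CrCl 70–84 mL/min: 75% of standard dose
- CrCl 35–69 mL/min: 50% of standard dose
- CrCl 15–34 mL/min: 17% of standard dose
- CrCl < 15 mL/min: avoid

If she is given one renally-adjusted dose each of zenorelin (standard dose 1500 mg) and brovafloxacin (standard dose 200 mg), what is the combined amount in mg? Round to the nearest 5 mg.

CrCl = (140 − 86) × 57.3 / (72 × 1.9) × 0.85 = 3094.2 / 136.80 × 0.85 ≈ 19.2 mL/min
CrCl ≈ 19 mL/min.
zenorelin: 15–39 mL/min → 42% of 1500 mg = 630 mg.
brovafloxacin: 15–34 mL/min → 17% of 200 mg = 34 mg.
Total = 630 + 34 = 664 mg.

665 mg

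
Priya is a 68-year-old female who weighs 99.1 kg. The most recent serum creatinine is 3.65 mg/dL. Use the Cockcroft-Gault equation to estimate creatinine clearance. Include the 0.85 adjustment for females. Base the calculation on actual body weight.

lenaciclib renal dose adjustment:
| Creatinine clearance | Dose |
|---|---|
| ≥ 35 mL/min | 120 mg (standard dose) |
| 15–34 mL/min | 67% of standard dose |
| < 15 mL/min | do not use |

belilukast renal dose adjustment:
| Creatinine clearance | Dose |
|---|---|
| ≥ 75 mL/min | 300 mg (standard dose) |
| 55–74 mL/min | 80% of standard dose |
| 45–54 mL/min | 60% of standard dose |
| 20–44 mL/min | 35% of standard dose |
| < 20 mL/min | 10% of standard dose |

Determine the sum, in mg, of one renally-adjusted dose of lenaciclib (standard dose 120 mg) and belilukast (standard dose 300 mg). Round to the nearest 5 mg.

CrCl = (140 − 68) × 99.1 / (72 × 3.65) × 0.85 = 7135.2 / 262.80 × 0.85 ≈ 23.1 mL/min
CrCl ≈ 23 mL/min.
lenaciclib: 15–34 mL/min → 67% of 120 mg = 80.4 mg.
belilukast: 20–44 mL/min → 35% of 300 mg = 105 mg.
Total = 80.4 + 105 = 185.4 mg.

185 mg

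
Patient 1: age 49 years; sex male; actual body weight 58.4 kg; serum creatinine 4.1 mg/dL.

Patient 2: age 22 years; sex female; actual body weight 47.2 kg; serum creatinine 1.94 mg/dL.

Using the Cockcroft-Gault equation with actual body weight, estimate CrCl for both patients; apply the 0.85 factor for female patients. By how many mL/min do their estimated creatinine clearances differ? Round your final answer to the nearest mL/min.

Patient 1: CrCl = (140 − 49) × 58.4 / (72 × 4.1) = 5314.4 / 295.20 ≈ 18.0 mL/min
Patient 2: CrCl = (140 − 22) × 47.2 / (72 × 1.94) × 0.85 = 5569.6 / 139.68 × 0.85 ≈ 33.9 mL/min
|18.0 − 33.9| = 15.9 mL/min

16 mL/min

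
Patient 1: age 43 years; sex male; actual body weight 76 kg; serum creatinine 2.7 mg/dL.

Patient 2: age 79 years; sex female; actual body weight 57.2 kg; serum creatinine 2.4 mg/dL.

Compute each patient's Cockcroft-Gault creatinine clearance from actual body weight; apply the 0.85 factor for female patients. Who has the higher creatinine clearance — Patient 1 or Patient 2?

Patient 1: CrCl = (140 − 43) × 76 / (72 × 2.7) = 7372.0 / 194.40 ≈ 37.9 mL/min
Patient 2: CrCl = (140 − 79) × 57.2 / (72 × 2.4) × 0.85 = 3489.2 / 172.80 × 0.85 ≈ 17.2 mL/min
37.9 vs 17.2 mL/min → Patient 1 is higher.

Patient 1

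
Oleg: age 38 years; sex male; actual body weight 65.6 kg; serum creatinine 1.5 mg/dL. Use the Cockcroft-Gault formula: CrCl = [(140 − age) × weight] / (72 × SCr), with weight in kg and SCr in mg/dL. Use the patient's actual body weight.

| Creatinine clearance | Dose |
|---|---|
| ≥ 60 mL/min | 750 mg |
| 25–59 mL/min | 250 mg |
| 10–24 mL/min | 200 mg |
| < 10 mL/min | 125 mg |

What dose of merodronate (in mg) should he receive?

CrCl = (140 − 38) × 65.6 / (72 × 1.5) = 6691.2 / 108.00 ≈ 62.0 mL/min
CrCl ≈ 62 mL/min → bracket ≥ 60 mL/min.
Dose for this bracket: 750 mg.

750 mg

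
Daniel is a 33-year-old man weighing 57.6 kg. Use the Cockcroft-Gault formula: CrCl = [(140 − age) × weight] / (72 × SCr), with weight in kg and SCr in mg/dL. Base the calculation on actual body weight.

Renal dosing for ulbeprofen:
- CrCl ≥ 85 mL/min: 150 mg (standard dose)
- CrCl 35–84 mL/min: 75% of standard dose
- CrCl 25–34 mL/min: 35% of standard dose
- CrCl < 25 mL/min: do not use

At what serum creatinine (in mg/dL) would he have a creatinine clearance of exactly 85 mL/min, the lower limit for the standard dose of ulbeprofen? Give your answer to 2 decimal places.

1.01 mg/dL

Standard dose requires CrCl ≥ 85 mL/min.
Set (140 − 33) × 57.6 / (72 × SCr) = 85
SCr = (140 − 33) × 57.6 / (72 × 85) = 1.007 mg/dL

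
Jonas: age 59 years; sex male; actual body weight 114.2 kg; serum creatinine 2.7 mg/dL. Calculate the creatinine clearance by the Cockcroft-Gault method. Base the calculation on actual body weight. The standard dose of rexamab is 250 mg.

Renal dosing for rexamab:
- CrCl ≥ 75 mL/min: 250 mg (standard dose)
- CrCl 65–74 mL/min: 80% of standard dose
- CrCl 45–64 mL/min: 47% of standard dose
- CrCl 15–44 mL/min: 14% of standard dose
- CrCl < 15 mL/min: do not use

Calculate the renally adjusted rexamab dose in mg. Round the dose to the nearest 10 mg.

CrCl = (140 − 59) × 114.2 / (72 × 2.7) = 9250.2 / 194.40 ≈ 47.6 mL/min
CrCl ≈ 48 mL/min → bracket 45–64 mL/min.
47% of 250 mg = 117.5 mg → 120 mg

120 mg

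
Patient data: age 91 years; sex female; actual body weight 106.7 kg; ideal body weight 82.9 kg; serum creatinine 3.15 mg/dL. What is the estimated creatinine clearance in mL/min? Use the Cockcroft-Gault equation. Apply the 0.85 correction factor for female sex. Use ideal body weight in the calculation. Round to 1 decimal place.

15.2 mL/min

CrCl = (140 − 91) × 82.9 / (72 × 3.15) × 0.85 = 4062.1 / 226.80 × 0.85 ≈ 15.2 mL/min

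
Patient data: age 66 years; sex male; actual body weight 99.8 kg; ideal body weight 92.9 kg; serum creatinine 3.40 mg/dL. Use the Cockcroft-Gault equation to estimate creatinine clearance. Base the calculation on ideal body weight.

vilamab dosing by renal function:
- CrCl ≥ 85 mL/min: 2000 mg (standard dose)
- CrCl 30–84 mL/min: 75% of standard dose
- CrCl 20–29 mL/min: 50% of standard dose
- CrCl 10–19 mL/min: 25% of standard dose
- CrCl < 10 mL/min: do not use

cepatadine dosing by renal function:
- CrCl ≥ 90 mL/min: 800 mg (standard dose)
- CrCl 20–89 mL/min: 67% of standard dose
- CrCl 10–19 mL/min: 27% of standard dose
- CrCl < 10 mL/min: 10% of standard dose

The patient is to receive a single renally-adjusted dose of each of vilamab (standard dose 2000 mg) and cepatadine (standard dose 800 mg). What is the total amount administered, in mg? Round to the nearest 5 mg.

1535 mg

CrCl = (140 − 66) × 92.9 / (72 × 3.4) = 6874.6 / 244.80 ≈ 28.1 mL/min
CrCl ≈ 28 mL/min.
vilamab: 20–29 mL/min → 50% of 2000 mg = 1000 mg.
cepatadine: 20–89 mL/min → 67% of 800 mg = 536 mg.
Total = 1000 + 536 = 1536 mg.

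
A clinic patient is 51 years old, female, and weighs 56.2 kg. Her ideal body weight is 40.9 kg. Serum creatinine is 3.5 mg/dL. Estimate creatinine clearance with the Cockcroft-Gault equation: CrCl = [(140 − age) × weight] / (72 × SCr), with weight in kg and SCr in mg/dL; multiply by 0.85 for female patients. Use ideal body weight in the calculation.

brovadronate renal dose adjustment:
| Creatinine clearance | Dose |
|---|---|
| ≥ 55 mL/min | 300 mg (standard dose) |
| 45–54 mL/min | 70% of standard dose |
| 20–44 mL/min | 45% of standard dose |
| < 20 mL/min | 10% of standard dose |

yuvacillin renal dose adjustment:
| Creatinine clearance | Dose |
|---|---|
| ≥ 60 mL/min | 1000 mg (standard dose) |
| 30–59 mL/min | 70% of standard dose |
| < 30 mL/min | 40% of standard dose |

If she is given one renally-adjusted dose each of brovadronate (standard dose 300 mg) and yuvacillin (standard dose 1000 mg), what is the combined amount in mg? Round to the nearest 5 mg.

CrCl = (140 − 51) × 40.9 / (72 × 3.5) × 0.85 = 3640.1 / 252.00 × 0.85 ≈ 12.3 mL/min
CrCl ≈ 12 mL/min.
brovadronate: < 20 mL/min → 10% of 300 mg = 30 mg.
yuvacillin: < 30 mL/min → 40% of 1000 mg = 400 mg.
Total = 30 + 400 = 430 mg.

430 mg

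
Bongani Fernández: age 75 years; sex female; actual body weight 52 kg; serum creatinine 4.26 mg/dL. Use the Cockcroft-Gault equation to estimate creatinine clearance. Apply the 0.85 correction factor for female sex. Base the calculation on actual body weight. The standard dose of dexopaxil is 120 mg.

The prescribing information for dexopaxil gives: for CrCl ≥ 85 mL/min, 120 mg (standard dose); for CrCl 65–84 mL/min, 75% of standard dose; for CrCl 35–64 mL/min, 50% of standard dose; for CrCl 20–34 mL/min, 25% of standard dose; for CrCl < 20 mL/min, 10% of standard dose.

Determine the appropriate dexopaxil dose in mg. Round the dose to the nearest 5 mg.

10 mg

CrCl = (140 − 75) × 52 / (72 × 4.26) × 0.85 = 3380.0 / 306.72 × 0.85 ≈ 9.4 mL/min
CrCl ≈ 9 mL/min → bracket < 20 mL/min.
10% of 120 mg = 12 mg → 10 mg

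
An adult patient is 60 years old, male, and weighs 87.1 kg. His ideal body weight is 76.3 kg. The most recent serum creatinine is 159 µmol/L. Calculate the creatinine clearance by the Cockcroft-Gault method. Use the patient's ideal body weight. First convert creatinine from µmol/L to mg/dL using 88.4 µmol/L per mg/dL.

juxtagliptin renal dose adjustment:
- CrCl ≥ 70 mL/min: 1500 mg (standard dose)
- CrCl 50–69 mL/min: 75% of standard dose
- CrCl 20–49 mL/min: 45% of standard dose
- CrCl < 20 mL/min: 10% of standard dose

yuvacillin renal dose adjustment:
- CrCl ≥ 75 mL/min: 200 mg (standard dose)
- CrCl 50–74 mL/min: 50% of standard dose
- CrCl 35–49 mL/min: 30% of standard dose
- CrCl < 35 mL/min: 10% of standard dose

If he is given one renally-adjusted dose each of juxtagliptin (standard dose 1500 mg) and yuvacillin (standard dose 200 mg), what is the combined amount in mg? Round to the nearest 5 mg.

735 mg

SCr = 159 / 88.4 = 1.799 mg/dL
CrCl = (140 − 60) × 76.3 / (72 × 1.799) = 6104.0 / 129.53 ≈ 47.1 mL/min
CrCl ≈ 47 mL/min.
juxtagliptin: 20–49 mL/min → 45% of 1500 mg = 675 mg.
yuvacillin: 35–49 mL/min → 30% of 200 mg = 60 mg.
Total = 675 + 60 = 735 mg.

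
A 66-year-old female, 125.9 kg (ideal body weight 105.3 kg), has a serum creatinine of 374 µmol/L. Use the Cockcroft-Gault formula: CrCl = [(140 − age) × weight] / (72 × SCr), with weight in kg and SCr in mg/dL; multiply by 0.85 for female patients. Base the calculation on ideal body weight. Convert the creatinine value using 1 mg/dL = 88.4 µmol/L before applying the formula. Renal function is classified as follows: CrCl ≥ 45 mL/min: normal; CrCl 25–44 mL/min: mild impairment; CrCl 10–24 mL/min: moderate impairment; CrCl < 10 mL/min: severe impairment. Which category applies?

moderate impairment

SCr = 374 / 88.4 = 4.231 mg/dL
CrCl = (140 − 66) × 105.3 / (72 × 4.231) × 0.85 = 7792.2 / 304.63 × 0.85 ≈ 21.7 mL/min
22 mL/min falls in the 'moderate impairment' range.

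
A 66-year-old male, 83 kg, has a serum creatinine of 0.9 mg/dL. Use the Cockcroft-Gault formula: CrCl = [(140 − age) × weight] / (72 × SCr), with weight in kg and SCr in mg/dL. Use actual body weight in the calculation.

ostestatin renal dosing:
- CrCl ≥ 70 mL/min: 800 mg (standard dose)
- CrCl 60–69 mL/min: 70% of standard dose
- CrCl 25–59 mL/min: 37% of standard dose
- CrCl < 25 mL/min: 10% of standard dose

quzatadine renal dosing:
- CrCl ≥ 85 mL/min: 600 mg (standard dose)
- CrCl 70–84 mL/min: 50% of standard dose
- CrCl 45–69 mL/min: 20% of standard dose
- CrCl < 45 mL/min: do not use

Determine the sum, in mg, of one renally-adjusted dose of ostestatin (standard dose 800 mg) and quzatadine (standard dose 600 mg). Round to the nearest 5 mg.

CrCl = (140 − 66) × 83 / (72 × 0.9) = 6142.0 / 64.80 ≈ 94.8 mL/min
CrCl ≈ 95 mL/min.
ostestatin: ≥ 70 mL/min → 100% of 800 mg = 800 mg.
quzatadine: ≥ 85 mL/min → 100% of 600 mg = 600 mg.
Total = 800 + 600 = 1400 mg.

1400 mg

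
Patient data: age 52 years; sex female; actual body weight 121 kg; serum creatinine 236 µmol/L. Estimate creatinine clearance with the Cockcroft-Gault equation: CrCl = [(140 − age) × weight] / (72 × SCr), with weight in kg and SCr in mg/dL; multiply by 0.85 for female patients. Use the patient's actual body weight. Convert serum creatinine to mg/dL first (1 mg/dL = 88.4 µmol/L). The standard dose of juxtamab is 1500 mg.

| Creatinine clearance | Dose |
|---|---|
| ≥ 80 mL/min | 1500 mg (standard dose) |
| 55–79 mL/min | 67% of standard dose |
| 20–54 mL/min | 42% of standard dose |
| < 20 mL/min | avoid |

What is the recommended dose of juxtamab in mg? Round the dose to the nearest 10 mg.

630 mg

SCr = 236 / 88.4 = 2.67 mg/dL
CrCl = (140 − 52) × 121 / (72 × 2.67) × 0.85 = 10648.0 / 192.24 × 0.85 ≈ 47.1 mL/min
CrCl ≈ 47 mL/min → bracket 20–54 mL/min.
42% of 1500 mg = 630 mg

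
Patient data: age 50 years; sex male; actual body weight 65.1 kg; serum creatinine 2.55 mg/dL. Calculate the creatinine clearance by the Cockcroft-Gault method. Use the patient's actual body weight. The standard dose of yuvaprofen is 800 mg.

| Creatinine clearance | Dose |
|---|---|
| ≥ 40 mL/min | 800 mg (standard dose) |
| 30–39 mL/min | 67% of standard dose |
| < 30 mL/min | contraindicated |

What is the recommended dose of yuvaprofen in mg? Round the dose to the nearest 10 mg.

540 mg

CrCl = (140 − 50) × 65.1 / (72 × 2.55) = 5859.0 / 183.60 ≈ 31.9 mL/min
CrCl ≈ 32 mL/min → bracket 30–39 mL/min.
67% of 800 mg = 536 mg → 540 mg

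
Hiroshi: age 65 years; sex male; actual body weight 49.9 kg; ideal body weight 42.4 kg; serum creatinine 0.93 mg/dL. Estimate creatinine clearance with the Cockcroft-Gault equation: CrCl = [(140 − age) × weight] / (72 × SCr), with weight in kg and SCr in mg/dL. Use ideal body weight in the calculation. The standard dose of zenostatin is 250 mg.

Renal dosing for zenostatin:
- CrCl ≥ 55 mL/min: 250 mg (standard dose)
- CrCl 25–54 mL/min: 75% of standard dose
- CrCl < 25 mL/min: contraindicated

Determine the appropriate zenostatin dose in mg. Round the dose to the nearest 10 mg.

CrCl = (140 − 65) × 42.4 / (72 × 0.93) = 3180.0 / 66.96 ≈ 47.5 mL/min
CrCl ≈ 47 mL/min → bracket 25–54 mL/min.
75% of 250 mg = 187.5 mg → 190 mg

190 mg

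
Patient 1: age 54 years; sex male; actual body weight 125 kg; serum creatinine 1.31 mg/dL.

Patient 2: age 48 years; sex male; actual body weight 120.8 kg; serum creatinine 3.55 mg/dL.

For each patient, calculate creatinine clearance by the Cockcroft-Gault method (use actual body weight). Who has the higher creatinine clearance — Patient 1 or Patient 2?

Patient 1

Patient 1: CrCl = (140 − 54) × 125 / (72 × 1.31) = 10750.0 / 94.32 ≈ 114.0 mL/min
Patient 2: CrCl = (140 − 48) × 120.8 / (72 × 3.55) = 11113.6 / 255.60 ≈ 43.5 mL/min
114.0 vs 43.5 mL/min → Patient 1 is higher.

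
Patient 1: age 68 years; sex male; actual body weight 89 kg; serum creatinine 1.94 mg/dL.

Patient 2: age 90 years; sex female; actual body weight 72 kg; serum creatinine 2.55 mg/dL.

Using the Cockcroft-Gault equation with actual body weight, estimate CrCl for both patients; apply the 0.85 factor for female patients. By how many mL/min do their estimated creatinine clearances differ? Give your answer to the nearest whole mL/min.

29 mL/min

Patient 1: CrCl = (140 − 68) × 89 / (72 × 1.94) = 6408.0 / 139.68 ≈ 45.9 mL/min
Patient 2: CrCl = (140 − 90) × 72 / (72 × 2.55) × 0.85 = 3600.0 / 183.60 × 0.85 ≈ 16.7 mL/min
|45.9 − 16.7| = 29.2 mL/min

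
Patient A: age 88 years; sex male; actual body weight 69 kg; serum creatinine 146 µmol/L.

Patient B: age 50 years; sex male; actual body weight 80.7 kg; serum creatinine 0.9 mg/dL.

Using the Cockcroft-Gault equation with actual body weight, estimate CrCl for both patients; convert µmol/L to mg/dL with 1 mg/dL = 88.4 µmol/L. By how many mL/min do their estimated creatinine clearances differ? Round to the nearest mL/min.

82 mL/min

Patient A: SCr = 146 / 88.4 = 1.652 mg/dL
Patient A: CrCl = (140 − 88) × 69 / (72 × 1.652) = 3588.0 / 118.94 ≈ 30.2 mL/min
Patient B: CrCl = (140 − 50) × 80.7 / (72 × 0.9) = 7263.0 / 64.80 ≈ 112.1 mL/min
|30.2 − 112.1| = 81.9 mL/min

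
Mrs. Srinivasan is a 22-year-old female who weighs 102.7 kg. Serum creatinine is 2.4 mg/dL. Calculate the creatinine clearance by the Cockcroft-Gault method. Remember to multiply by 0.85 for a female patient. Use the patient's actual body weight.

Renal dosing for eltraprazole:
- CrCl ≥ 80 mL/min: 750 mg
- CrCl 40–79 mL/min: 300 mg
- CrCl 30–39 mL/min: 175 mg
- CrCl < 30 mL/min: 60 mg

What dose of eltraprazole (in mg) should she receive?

CrCl = (140 − 22) × 102.7 / (72 × 2.4) × 0.85 = 12118.6 / 172.80 × 0.85 ≈ 59.6 mL/min
CrCl ≈ 60 mL/min → bracket 40–79 mL/min.
Dose for this bracket: 300 mg.

300 mg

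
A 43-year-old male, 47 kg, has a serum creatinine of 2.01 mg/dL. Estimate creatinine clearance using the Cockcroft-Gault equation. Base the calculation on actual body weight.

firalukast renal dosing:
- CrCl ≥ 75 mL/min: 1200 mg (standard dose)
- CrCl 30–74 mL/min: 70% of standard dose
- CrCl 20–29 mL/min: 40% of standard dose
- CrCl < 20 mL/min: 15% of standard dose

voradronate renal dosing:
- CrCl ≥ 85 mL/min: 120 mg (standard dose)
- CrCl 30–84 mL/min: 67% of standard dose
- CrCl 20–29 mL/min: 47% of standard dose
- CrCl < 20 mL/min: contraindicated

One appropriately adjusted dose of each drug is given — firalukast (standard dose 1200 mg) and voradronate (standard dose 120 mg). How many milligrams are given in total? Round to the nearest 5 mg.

920 mg

CrCl = (140 − 43) × 47 / (72 × 2.01) = 4559.0 / 144.72 ≈ 31.5 mL/min
CrCl ≈ 32 mL/min.
firalukast: 30–74 mL/min → 70% of 1200 mg = 840 mg.
voradronate: 30–84 mL/min → 67% of 120 mg = 80.4 mg.
Total = 840 + 80.4 = 920.4 mg.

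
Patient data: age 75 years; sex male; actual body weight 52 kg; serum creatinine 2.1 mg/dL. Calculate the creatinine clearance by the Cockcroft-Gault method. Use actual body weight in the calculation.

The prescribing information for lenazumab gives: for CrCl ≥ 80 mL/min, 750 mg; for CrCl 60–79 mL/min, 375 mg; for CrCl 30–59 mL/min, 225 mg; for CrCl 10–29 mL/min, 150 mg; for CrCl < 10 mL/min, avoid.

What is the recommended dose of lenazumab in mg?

150 mg

CrCl = (140 − 75) × 52 / (72 × 2.1) = 3380.0 / 151.20 ≈ 22.4 mL/min
CrCl ≈ 22 mL/min → bracket 10–29 mL/min.
Dose for this bracket: 150 mg.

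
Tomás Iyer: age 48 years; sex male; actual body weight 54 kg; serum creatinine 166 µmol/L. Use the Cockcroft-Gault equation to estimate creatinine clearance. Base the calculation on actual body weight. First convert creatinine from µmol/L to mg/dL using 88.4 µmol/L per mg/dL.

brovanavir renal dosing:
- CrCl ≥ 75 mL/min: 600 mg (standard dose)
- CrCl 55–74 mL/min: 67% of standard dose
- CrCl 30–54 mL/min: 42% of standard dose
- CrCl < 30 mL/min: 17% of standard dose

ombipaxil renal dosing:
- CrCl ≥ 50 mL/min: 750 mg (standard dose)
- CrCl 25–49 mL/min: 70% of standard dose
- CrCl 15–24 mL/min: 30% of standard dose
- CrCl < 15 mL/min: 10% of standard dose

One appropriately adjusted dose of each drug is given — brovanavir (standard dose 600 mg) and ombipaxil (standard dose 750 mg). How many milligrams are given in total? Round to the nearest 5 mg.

775 mg

SCr = 166 / 88.4 = 1.878 mg/dL
CrCl = (140 − 48) × 54 / (72 × 1.878) = 4968.0 / 135.22 ≈ 36.7 mL/min
CrCl ≈ 37 mL/min.
brovanavir: 30–54 mL/min → 42% of 600 mg = 252 mg.
ombipaxil: 25–49 mL/min → 70% of 750 mg = 525 mg.
Total = 252 + 525 = 777 mg.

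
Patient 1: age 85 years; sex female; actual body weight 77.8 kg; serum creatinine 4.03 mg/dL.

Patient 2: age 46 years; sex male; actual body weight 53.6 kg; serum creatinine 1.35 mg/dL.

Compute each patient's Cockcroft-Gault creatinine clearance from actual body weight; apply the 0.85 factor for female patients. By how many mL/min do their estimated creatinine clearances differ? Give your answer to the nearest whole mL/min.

39 mL/min

Patient 1: CrCl = (140 − 85) × 77.8 / (72 × 4.03) × 0.85 = 4279.0 / 290.16 × 0.85 ≈ 12.5 mL/min
Patient 2: CrCl = (140 − 46) × 53.6 / (72 × 1.35) = 5038.4 / 97.20 ≈ 51.8 mL/min
|12.5 − 51.8| = 39.3 mL/min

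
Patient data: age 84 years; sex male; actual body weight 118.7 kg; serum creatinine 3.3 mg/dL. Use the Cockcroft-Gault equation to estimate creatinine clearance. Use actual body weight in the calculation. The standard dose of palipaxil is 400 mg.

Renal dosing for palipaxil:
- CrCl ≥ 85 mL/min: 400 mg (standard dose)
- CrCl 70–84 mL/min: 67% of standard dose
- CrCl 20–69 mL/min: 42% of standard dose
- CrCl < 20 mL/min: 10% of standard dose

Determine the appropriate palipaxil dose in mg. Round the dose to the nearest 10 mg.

170 mg

CrCl = (140 − 84) × 118.7 / (72 × 3.3) = 6647.2 / 237.60 ≈ 28.0 mL/min
CrCl ≈ 28 mL/min → bracket 20–69 mL/min.
42% of 400 mg = 168 mg → 170 mg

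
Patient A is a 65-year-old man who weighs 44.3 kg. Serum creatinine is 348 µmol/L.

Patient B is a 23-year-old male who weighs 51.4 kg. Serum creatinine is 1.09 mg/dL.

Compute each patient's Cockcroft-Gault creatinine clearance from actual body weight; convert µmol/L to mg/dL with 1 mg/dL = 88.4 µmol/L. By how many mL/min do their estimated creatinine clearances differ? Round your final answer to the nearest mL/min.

Patient A: SCr = 348 / 88.4 = 3.937 mg/dL
Patient A: CrCl = (140 − 65) × 44.3 / (72 × 3.937) = 3322.5 / 283.46 ≈ 11.7 mL/min
Patient B: CrCl = (140 − 23) × 51.4 / (72 × 1.09) = 6013.8 / 78.48 ≈ 76.6 mL/min
|11.7 − 76.6| = 64.9 mL/min

65 mL/min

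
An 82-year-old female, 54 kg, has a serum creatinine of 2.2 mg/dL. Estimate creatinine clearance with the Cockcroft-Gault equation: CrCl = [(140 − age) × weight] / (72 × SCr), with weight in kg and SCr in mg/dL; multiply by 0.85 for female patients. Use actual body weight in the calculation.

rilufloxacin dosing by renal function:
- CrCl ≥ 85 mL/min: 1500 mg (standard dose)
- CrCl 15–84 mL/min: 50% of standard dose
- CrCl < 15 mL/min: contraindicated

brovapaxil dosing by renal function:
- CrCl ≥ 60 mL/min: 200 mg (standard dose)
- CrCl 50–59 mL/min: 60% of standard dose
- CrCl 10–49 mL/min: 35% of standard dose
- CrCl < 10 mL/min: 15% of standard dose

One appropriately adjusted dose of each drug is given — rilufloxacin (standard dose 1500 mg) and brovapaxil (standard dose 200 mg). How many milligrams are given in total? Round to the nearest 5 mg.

CrCl = (140 − 82) × 54 / (72 × 2.2) × 0.85 = 3132.0 / 158.40 × 0.85 ≈ 16.8 mL/min
CrCl ≈ 17 mL/min.
rilufloxacin: 15–84 mL/min → 50% of 1500 mg = 750 mg.
brovapaxil: 10–49 mL/min → 35% of 200 mg = 70 mg.
Total = 750 + 70 = 820 mg.

820 mg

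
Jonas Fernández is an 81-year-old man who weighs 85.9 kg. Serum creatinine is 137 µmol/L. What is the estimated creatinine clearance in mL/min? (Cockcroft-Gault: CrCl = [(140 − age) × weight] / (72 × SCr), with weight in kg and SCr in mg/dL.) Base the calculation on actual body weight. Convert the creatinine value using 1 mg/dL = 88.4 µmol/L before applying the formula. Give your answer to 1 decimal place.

SCr = 137 / 88.4 = 1.55 mg/dL
CrCl = (140 − 81) × 85.9 / (72 × 1.55) = 5068.1 / 111.60 ≈ 45.4 mL/min

45.4 mL/min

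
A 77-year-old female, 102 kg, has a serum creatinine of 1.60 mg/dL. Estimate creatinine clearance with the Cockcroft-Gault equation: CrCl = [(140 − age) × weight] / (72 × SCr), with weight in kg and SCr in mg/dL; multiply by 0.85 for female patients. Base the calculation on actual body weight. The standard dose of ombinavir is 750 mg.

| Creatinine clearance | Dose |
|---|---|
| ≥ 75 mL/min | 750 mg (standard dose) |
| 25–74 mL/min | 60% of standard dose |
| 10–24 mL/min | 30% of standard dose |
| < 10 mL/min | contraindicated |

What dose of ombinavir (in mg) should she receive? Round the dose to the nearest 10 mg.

CrCl = (140 − 77) × 102 / (72 × 1.6) × 0.85 = 6426.0 / 115.20 × 0.85 ≈ 47.4 mL/min
CrCl ≈ 47 mL/min → bracket 25–74 mL/min.
60% of 750 mg = 450 mg

450 mg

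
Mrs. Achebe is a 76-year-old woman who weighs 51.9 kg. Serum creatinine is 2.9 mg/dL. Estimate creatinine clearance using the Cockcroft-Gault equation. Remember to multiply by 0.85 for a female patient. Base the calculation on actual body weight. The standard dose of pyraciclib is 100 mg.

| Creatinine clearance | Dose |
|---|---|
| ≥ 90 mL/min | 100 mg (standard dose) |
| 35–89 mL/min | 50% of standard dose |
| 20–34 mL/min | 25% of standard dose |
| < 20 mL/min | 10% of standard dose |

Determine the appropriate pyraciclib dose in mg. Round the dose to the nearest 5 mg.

10 mg

CrCl = (140 − 76) × 51.9 / (72 × 2.9) × 0.85 = 3321.6 / 208.80 × 0.85 ≈ 13.5 mL/min
CrCl ≈ 14 mL/min → bracket < 20 mL/min.
10% of 100 mg = 10 mg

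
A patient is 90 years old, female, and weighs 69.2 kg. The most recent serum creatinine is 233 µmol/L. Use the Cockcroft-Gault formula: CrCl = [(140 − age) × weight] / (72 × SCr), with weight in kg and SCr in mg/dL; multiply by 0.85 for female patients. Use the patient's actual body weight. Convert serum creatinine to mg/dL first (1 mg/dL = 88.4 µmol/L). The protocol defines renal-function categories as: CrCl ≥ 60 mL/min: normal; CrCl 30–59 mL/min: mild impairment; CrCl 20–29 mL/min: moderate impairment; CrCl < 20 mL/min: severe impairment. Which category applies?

severe impairment

SCr = 233 / 88.4 = 2.636 mg/dL
CrCl = (140 − 90) × 69.2 / (72 × 2.636) × 0.85 = 3460.0 / 189.79 × 0.85 ≈ 15.5 mL/min
15 mL/min falls in the 'severe impairment' range.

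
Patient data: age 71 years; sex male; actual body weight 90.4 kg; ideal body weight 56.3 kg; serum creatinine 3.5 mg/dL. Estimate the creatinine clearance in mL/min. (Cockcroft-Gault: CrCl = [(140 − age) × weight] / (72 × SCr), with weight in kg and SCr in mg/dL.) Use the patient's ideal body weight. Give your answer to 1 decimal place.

CrCl = (140 − 71) × 56.3 / (72 × 3.5) = 3884.7 / 252.00 ≈ 15.4 mL/min

15.4 mL/min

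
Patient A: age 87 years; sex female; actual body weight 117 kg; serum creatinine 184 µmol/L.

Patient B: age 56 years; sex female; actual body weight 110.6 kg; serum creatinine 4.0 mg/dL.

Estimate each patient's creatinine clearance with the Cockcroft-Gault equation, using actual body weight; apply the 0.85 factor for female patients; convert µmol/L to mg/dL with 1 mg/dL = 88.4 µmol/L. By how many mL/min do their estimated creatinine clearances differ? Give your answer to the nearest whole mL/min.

8 mL/min

Patient A: SCr = 184 / 88.4 = 2.081 mg/dL
Patient A: CrCl = (140 − 87) × 117 / (72 × 2.081) × 0.85 = 6201.0 / 149.83 × 0.85 ≈ 35.2 mL/min
Patient B: CrCl = (140 − 56) × 110.6 / (72 × 4) × 0.85 = 9290.4 / 288.00 × 0.85 ≈ 27.4 mL/min
|35.2 − 27.4| = 7.8 mL/min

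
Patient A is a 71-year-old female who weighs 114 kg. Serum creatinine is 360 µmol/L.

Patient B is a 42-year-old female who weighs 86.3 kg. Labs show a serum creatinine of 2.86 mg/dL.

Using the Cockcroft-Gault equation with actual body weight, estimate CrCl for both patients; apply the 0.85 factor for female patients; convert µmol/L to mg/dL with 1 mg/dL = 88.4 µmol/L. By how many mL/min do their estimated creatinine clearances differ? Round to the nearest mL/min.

12 mL/min

Patient A: SCr = 360 / 88.4 = 4.072 mg/dL
Patient A: CrCl = (140 − 71) × 114 / (72 × 4.072) × 0.85 = 7866.0 / 293.18 × 0.85 ≈ 22.8 mL/min
Patient B: CrCl = (140 − 42) × 86.3 / (72 × 2.86) × 0.85 = 8457.4 / 205.92 × 0.85 ≈ 34.9 mL/min
|22.8 − 34.9| = 12.1 mL/min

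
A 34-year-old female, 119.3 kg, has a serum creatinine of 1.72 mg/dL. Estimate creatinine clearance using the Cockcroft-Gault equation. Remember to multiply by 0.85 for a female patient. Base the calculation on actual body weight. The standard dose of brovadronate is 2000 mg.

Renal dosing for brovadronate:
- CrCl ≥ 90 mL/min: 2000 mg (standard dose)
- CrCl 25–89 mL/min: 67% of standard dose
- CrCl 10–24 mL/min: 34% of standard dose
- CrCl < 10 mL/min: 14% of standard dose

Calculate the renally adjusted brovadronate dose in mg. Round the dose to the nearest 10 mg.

CrCl = (140 − 34) × 119.3 / (72 × 1.72) × 0.85 = 12645.8 / 123.84 × 0.85 ≈ 86.8 mL/min
CrCl ≈ 87 mL/min → bracket 25–89 mL/min.
67% of 2000 mg = 1340 mg

1340 mg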